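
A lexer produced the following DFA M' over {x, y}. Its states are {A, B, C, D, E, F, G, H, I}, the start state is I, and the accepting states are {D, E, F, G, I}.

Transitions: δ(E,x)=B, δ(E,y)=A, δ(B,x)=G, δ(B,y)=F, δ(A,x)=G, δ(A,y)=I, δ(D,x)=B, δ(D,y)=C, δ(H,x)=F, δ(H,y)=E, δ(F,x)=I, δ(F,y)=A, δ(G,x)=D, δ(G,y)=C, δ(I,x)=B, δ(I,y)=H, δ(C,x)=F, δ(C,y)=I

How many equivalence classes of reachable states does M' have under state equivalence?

All states are reachable from the start state.
Start with accepting vs non-accepting: {D,E,F,G,I} | {A,B,C,H}.
Refine {D,E,F,G,I} on symbol x: members go to different blocks, giving {D,E,I} and {F,G}.
Refine {A,B,C,H} on symbol y: members go to different blocks, giving {A,C,H} and {B}.
No further refinement is possible. Final partition (4 blocks): {D,E,I} | {A,C,H} | {F,G} | {B}.

4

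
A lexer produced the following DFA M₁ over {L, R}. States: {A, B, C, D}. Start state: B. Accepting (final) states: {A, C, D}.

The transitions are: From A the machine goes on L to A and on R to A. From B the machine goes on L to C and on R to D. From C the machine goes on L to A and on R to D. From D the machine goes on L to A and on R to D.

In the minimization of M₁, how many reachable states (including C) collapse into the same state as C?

Every state is reachable, so we keep all 4.
Start with accepting vs non-accepting: {A,C,D} | {B}.
Stable partition: {A,C,D} | {B} — 2 equivalence classes.
State C belongs to the block {A,C,D}, which has 3 states.

3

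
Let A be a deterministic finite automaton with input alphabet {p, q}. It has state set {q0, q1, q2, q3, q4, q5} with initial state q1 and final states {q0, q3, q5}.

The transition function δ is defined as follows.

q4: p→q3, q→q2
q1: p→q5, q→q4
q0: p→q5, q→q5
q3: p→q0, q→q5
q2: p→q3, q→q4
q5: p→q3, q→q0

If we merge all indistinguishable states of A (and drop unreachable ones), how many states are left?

All states are reachable from the start state.
P0 = {q0,q3,q5} | {q1,q2,q4}.
No further refinement is possible. Final partition (2 blocks): {q0,q3,q5} | {q1,q2,q4}.

2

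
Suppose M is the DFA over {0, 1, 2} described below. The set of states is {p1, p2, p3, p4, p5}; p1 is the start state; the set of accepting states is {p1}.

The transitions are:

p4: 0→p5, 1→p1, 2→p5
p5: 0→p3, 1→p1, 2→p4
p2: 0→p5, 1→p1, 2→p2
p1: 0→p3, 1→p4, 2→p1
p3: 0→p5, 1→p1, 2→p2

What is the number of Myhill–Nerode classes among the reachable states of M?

2

All states are reachable from the start state.
P0 = {p1} | {p2,p3,p4,p5}.
Stable partition: {p1} | {p2,p3,p4,p5} — 2 equivalence classes.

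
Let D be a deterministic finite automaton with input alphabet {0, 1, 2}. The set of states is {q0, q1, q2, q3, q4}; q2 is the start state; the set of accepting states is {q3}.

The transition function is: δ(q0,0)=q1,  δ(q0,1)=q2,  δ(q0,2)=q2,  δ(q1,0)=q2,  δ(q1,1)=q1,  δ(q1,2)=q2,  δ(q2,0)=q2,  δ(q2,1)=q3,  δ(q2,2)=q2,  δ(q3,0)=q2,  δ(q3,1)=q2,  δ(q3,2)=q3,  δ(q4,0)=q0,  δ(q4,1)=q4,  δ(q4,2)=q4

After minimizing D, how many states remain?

2

First remove the unreachable states {q0,q1,q4}; 2 states remain.
Start with accepting vs non-accepting: {q3} | {q2}.
No further refinement is possible. Final partition (2 blocks): {q3} | {q2}.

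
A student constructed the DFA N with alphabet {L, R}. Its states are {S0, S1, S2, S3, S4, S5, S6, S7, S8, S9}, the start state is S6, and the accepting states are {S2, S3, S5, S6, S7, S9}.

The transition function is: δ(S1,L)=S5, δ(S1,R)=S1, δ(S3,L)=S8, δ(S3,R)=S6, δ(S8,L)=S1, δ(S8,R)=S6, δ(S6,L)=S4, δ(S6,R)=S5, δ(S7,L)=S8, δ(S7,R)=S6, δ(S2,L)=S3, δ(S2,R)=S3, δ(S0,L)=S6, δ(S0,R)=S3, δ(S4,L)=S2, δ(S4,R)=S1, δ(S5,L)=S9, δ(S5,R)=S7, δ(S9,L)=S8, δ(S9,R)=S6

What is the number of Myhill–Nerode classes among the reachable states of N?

Reachable states from the start: {S1,S2,S3,S4,S5,S6,S7,S8,S9}. Unreachable: {S0} — drop them.
P0 = {S2,S3,S5,S6,S7,S9} | {S1,S4,S8}.
Split {S2,S3,S5,S6,S7,S9} by δ(·,L) → {S3,S6,S7,S9} and {S2,S5}.
Split {S3,S6,S7,S9} by δ(·,R) → {S3,S7,S9} and {S6}.
On input L, block {S1,S4,S8} splits into {S1,S4} and {S8}.
The partition is now stable with 5 blocks: {S3,S7,S9} | {S1,S4} | {S2,S5} | {S6} | {S8}.

5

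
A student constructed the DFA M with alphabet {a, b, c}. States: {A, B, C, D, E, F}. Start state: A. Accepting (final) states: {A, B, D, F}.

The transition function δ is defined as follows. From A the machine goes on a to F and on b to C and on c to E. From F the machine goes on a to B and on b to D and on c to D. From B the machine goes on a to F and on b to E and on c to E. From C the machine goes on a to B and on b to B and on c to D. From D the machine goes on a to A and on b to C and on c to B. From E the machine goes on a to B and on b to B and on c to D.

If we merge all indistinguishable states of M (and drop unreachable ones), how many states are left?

All states are reachable from the start state.
Start with accepting vs non-accepting: {A,B,D,F} | {C,E}.
Split {A,B,D,F} by δ(·,b) → {A,B,D} and {F}.
On input a, block {A,B,D} splits into {A,B} and {D}.
The partition is now stable with 4 blocks: {A,B} | {C,E} | {F} | {D}.

4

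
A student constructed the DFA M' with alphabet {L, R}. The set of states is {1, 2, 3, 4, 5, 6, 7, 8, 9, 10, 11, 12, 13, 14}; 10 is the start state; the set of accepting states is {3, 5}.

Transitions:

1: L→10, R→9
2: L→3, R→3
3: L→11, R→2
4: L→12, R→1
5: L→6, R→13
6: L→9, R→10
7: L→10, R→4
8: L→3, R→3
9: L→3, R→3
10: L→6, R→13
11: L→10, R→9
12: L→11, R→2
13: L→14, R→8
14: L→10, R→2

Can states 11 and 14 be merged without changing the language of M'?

First remove the unreachable states {1,4,5,7,12}; 9 states remain.
Start with accepting vs non-accepting: {3} | {2,6,8,9,10,11,13,14}.
Refine {2,6,8,9,10,11,13,14} on symbol L: members go to different blocks, giving {6,10,11,13,14} and {2,8,9}.
Split {6,10,11,13,14} by δ(·,L) → {10,11,13,14} and {6}.
On input L, block {10,11,13,14} splits into {11,13,14} and {10}.
Split {11,13,14} by δ(·,L) → {11,14} and {13}.
No further refinement is possible. Final partition (6 blocks): {3} | {11,14} | {2,8,9} | {6} | {10} | {13}.
11 and 14 lie in the same block of the stable partition, so they are equivalent — no string distinguishes them.

Yes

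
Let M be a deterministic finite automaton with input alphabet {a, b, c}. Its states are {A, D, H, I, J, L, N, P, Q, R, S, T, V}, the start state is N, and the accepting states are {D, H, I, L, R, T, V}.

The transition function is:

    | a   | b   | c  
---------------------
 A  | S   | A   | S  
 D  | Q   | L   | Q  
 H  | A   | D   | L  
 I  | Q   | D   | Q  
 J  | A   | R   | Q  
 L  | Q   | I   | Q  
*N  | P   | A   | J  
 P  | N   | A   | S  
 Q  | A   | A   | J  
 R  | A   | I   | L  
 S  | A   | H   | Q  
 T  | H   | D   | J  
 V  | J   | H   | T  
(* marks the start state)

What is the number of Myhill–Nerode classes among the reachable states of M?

States {T,V} cannot be reached from the start state, so discard them.
P0 = {D,H,I,L,R} | {A,J,N,P,Q,S}.
Refine {D,H,I,L,R} on symbol c: members go to different blocks, giving {D,I,L} and {H,R}.
On input b, block {A,J,N,P,Q,S} splits into {A,N,P,Q} and {J,S}.
On input a, block {A,N,P,Q} splits into {N,P,Q} and {A}.
Split {N,P,Q} by δ(·,a) → {N,P} and {Q}.
No further refinement is possible. Final partition (6 blocks): {D,I,L} | {N,P} | {H,R} | {J,S} | {A} | {Q}.

6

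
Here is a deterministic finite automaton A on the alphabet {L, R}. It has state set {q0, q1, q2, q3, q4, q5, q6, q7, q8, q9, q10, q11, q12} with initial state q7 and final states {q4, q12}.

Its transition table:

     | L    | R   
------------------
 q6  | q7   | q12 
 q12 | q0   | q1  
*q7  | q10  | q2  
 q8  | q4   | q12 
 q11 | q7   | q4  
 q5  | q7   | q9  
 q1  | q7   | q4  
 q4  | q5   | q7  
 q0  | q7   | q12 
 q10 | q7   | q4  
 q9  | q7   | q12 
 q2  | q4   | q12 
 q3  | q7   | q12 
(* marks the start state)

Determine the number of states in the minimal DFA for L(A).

7

States {q3,q6,q8,q11} cannot be reached from the start state, so discard them.
Initial partition by acceptance: {q4,q12} | {q0,q1,q2,q5,q7,q9,q10}.
Refine {q0,q1,q2,q5,q7,q9,q10} on symbol L: members go to different blocks, giving {q0,q1,q5,q7,q9,q10} and {q2}.
Refine {q0,q1,q5,q7,q9,q10} on symbol R: members go to different blocks, giving {q0,q1,q9,q10} and {q5} and {q7}.
Refine {q4,q12} on symbol L: members go to different blocks, giving {q4} and {q12}.
Refine {q0,q1,q9,q10} on symbol R: members go to different blocks, giving {q0,q9} and {q1,q10}.
The partition is now stable with 7 blocks: {q4} | {q0,q9} | {q2} | {q5} | {q7} | {q12} | {q1,q10}.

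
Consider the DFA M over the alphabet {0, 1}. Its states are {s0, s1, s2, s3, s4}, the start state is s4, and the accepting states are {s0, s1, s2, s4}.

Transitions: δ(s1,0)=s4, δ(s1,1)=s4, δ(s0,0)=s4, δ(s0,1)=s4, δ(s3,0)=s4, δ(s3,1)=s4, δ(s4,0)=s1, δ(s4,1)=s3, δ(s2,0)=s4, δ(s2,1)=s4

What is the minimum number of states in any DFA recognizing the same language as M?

3

Reachable states from the start: {s1,s3,s4}. Unreachable: {s0,s2} — drop them.
Start with accepting vs non-accepting: {s1,s4} | {s3}.
On input 1, block {s1,s4} splits into {s1} and {s4}.
No further refinement is possible. Final partition (3 blocks): {s1} | {s3} | {s4}.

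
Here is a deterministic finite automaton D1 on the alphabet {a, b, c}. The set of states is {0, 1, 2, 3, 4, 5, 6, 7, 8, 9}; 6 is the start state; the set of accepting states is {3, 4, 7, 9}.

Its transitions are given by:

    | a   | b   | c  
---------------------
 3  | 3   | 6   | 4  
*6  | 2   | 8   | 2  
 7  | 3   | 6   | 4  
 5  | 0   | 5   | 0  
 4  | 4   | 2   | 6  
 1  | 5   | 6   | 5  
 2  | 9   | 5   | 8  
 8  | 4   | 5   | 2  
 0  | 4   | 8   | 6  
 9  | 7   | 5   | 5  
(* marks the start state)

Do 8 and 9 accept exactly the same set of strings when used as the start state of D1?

No

States {1} cannot be reached from the start state, so discard them.
P0 = {3,4,7,9} | {0,2,5,6,8}.
Refine {3,4,7,9} on symbol c: members go to different blocks, giving {3,7} and {4,9}.
Split {0,2,5,6,8} by δ(·,a) → {0,2,8} and {5,6}.
Refine {0,2,8} on symbol b: members go to different blocks, giving {2,8} and {0}.
Split {4,9} by δ(·,a) → {4} and {9}.
On input a, block {2,8} splits into {2} and {8}.
On input a, block {5,6} splits into {5} and {6}.
No further refinement is possible. Final partition (8 blocks): {3,7} | {2} | {4} | {5} | {0} | {9} | {8} | {6}.
8 and 9 end up in different blocks, so they are distinguishable. For instance, the string 'ε' is accepted from only 9.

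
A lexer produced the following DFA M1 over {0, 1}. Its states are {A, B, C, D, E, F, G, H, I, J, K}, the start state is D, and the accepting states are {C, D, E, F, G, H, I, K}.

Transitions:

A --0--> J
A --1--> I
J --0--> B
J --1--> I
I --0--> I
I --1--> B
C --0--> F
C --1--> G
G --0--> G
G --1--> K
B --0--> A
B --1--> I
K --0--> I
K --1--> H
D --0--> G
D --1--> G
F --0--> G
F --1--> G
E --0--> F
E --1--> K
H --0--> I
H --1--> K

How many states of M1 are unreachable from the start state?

No path from D leads to C, E, F; the other 8 states are all reachable.

3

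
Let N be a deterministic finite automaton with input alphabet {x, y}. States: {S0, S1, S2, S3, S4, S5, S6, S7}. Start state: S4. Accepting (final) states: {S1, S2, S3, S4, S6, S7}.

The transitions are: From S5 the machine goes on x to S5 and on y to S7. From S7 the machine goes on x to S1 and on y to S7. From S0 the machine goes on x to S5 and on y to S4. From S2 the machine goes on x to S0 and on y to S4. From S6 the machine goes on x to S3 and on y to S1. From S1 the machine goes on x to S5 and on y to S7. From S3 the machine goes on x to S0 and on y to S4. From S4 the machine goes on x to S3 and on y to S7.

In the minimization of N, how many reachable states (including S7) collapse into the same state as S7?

2

States {S2,S6} cannot be reached from the start state, so discard them.
Initial partition by acceptance: {S1,S3,S4,S7} | {S0,S5}.
Split {S1,S3,S4,S7} by δ(·,x) → {S1,S3} and {S4,S7}.
Stable partition: {S1,S3} | {S0,S5} | {S4,S7} — 3 equivalence classes.
State S7 belongs to the block {S4,S7}, which has 2 states.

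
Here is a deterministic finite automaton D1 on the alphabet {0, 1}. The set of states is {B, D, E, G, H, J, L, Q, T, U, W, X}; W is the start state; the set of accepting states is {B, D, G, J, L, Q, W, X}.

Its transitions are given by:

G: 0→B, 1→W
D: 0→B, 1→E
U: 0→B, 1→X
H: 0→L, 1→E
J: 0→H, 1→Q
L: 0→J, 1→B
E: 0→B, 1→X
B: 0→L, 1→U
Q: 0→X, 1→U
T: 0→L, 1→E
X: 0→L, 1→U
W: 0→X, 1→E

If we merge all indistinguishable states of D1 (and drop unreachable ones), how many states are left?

States {D,G,T} cannot be reached from the start state, so discard them.
P0 = {B,J,L,Q,W,X} | {E,H,U}.
Refine {B,J,L,Q,W,X} on symbol 0: members go to different blocks, giving {B,L,Q,W,X} and {J}.
On input 0, block {B,L,Q,W,X} splits into {B,Q,W,X} and {L}.
On input 0, block {B,Q,W,X} splits into {Q,W} and {B,X}.
On input 0, block {E,H,U} splits into {E,U} and {H}.
Stable partition: {Q,W} | {E,U} | {J} | {L} | {B,X} | {H} — 6 equivalence classes.

6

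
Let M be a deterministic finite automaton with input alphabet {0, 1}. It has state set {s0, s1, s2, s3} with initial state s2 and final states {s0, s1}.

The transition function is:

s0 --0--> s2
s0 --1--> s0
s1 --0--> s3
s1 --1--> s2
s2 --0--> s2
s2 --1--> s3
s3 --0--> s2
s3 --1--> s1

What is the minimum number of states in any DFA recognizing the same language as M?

3

States {s0} cannot be reached from the start state, so discard them.
P0 = {s1} | {s2,s3}.
Refine {s2,s3} on symbol 1: members go to different blocks, giving {s2} and {s3}.
Stable partition: {s1} | {s2} | {s3} — 3 equivalence classes.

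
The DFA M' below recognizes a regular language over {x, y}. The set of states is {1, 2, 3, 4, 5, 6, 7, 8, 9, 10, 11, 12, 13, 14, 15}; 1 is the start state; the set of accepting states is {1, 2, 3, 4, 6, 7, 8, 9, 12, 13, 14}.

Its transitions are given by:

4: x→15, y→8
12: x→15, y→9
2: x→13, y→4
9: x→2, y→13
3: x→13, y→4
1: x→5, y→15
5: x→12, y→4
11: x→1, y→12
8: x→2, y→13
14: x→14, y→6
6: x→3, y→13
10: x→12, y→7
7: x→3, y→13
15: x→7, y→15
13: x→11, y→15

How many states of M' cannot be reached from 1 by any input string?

No path from 1 leads to 6, 10, 14; the other 12 states are all reachable.

3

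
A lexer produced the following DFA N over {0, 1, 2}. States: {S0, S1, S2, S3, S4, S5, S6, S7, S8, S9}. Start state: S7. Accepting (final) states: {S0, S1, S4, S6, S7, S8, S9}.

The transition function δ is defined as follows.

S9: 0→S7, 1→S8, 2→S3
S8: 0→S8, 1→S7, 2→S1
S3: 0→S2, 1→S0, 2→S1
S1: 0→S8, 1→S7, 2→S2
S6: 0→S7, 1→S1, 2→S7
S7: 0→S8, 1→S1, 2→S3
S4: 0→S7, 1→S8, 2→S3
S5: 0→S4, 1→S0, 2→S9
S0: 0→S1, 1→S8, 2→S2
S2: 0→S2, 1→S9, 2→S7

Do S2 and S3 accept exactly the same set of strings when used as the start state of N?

First remove the unreachable states {S4,S5,S6}; 7 states remain.
Start with accepting vs non-accepting: {S0,S1,S7,S8,S9} | {S2,S3}.
Split {S0,S1,S7,S8,S9} by δ(·,2) → {S0,S1,S7,S9} and {S8}.
Split {S0,S1,S7,S9} by δ(·,0) → {S0,S9} and {S1,S7}.
The partition is now stable with 4 blocks: {S0,S9} | {S2,S3} | {S8} | {S1,S7}.
S2 and S3 lie in the same block of the stable partition, so they are equivalent — no string distinguishes them.

Yes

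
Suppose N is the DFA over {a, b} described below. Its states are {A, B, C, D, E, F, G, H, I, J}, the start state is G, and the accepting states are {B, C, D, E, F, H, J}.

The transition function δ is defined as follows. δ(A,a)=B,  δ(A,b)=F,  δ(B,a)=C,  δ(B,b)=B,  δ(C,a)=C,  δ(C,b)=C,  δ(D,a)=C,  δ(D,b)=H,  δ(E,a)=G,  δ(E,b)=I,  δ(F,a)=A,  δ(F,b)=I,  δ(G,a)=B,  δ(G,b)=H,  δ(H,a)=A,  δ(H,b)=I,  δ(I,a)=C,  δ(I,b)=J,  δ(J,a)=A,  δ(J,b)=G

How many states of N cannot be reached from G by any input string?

BFS from G reaches {A, B, C, F, G, H, I, J}; the 2 state(s) D, E are never visited.

2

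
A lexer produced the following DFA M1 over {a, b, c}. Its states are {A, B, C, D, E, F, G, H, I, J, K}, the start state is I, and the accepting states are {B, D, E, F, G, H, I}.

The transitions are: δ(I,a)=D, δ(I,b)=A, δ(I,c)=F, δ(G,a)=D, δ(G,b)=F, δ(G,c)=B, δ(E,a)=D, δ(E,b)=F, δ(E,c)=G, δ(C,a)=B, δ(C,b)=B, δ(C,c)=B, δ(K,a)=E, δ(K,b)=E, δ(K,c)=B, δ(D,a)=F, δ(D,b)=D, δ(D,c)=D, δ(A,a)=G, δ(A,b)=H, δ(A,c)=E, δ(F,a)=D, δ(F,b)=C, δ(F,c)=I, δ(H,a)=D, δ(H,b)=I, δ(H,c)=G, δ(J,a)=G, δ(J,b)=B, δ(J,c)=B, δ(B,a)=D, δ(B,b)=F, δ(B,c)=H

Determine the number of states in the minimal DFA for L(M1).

4

First remove the unreachable states {J,K}; 9 states remain.
Initial partition by acceptance: {B,D,E,F,G,H,I} | {A,C}.
On input b, block {B,D,E,F,G,H,I} splits into {B,D,E,G,H} and {F,I}.
On input a, block {B,D,E,G,H} splits into {B,E,G,H} and {D}.
No further refinement is possible. Final partition (4 blocks): {B,E,G,H} | {A,C} | {F,I} | {D}.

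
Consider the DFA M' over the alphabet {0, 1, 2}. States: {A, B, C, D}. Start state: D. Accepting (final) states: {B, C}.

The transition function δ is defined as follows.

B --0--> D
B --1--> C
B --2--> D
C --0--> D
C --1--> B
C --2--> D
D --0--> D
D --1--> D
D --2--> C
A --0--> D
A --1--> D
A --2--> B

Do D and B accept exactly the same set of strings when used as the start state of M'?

States {A} cannot be reached from the start state, so discard them.
Initial partition by acceptance: {B,C} | {D}.
Stable partition: {B,C} | {D} — 2 equivalence classes.
D and B end up in different blocks, so they are distinguishable. For instance, the string 'ε' is accepted from only B.

No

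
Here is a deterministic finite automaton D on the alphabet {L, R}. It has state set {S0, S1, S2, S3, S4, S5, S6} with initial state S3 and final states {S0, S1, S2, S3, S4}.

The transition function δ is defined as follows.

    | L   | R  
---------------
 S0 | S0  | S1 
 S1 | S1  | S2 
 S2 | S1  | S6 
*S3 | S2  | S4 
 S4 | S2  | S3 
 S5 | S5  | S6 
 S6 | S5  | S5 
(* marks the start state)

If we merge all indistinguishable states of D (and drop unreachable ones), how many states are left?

4

Reachable states from the start: {S1,S2,S3,S4,S5,S6}. Unreachable: {S0} — drop them.
P0 = {S1,S2,S3,S4} | {S5,S6}.
Refine {S1,S2,S3,S4} on symbol R: members go to different blocks, giving {S1,S3,S4} and {S2}.
Refine {S1,S3,S4} on symbol L: members go to different blocks, giving {S3,S4} and {S1}.
No further refinement is possible. Final partition (4 blocks): {S3,S4} | {S5,S6} | {S2} | {S1}.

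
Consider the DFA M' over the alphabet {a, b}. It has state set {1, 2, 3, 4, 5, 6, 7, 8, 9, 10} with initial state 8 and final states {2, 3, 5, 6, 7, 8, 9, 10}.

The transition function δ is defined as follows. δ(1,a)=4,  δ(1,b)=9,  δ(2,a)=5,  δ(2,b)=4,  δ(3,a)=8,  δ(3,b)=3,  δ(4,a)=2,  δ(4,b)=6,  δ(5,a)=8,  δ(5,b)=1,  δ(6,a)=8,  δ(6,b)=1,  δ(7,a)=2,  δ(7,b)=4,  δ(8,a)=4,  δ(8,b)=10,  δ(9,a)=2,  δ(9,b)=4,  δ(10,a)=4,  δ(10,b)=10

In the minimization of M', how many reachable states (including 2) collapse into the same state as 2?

Reachable states from the start: {1,2,4,5,6,8,9,10}. Unreachable: {3,7} — drop them.
Initial partition by acceptance: {2,5,6,8,9,10} | {1,4}.
On input a, block {2,5,6,8,9,10} splits into {2,5,6,9} and {8,10}.
On input a, block {2,5,6,9} splits into {2,9} and {5,6}.
On input a, block {2,9} splits into {2} and {9}.
On input a, block {1,4} splits into {1} and {4}.
Stable partition: {2} | {1} | {8,10} | {5,6} | {9} | {4} — 6 equivalence classes.
State 2 belongs to the block {2}, which has 1 states.

1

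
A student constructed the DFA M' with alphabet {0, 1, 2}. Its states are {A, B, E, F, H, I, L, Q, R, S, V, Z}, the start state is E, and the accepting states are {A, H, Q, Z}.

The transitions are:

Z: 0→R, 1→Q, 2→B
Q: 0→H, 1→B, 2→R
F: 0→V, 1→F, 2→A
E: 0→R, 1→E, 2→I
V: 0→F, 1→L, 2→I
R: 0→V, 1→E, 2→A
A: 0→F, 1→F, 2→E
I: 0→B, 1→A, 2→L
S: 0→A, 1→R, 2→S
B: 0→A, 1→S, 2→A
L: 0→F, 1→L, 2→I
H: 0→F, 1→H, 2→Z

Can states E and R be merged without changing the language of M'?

States {H,Q,Z} cannot be reached from the start state, so discard them.
P0 = {A} | {B,E,F,I,L,R,S,V}.
Split {B,E,F,I,L,R,S,V} by δ(·,0) → {E,F,I,L,R,V} and {B,S}.
Split {E,F,I,L,R,V} by δ(·,0) → {E,F,L,R,V} and {I}.
On input 2, block {E,F,L,R,V} splits into {E,L,V} and {F,R}.
On input 1, block {B,S} splits into {S} and {B}.
On input 1, block {F,R} splits into {R} and {F}.
Refine {E,L,V} on symbol 0: members go to different blocks, giving {L,V} and {E}.
No further refinement is possible. Final partition (8 blocks): {A} | {L,V} | {S} | {I} | {R} | {B} | {F} | {E}.
E and R end up in different blocks, so they are distinguishable. For instance, the string '2' is accepted from only R.

No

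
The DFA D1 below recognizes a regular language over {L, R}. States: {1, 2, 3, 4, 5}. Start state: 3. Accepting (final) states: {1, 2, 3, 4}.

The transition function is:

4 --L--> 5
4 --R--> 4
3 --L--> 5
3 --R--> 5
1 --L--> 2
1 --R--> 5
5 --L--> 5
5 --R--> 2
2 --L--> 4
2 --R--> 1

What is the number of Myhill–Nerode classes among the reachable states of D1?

P0 = {1,2,3,4} | {5}.
Refine {1,2,3,4} on symbol L: members go to different blocks, giving {1,2} and {3,4}.
On input L, block {1,2} splits into {1} and {2}.
Refine {3,4} on symbol R: members go to different blocks, giving {3} and {4}.
The partition is now stable with 5 blocks: {1} | {5} | {3} | {2} | {4}.

5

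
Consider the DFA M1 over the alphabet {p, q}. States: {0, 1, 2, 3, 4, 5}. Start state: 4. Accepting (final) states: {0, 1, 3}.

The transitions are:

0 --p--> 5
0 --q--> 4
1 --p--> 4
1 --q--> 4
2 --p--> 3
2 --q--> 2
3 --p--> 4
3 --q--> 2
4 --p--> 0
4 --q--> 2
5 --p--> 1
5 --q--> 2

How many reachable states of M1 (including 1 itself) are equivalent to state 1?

All states are reachable from the start state.
P0 = {0,1,3} | {2,4,5}.
The partition is now stable with 2 blocks: {0,1,3} | {2,4,5}.
The equivalence class containing 1 is {0,1,3}, of size 3.

3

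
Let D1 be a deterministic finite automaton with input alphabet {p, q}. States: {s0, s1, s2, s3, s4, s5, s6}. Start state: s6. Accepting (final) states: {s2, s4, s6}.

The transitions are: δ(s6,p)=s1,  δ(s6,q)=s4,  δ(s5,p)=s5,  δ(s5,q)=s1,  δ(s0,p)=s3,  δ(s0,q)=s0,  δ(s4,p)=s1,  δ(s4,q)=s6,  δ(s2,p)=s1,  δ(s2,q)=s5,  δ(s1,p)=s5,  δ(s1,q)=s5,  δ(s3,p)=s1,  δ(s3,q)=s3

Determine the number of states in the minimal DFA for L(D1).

2

Reachable states from the start: {s1,s4,s5,s6}. Unreachable: {s0,s2,s3} — drop them.
Initial partition by acceptance: {s4,s6} | {s1,s5}.
The partition is now stable with 2 blocks: {s4,s6} | {s1,s5}.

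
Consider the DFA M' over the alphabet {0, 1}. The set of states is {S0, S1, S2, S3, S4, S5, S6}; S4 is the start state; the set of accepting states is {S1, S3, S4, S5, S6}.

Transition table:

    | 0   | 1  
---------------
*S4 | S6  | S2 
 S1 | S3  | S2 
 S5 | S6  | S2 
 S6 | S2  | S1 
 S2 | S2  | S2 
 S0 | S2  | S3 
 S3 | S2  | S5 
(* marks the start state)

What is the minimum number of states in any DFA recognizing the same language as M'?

3

Reachable states from the start: {S1,S2,S3,S4,S5,S6}. Unreachable: {S0} — drop them.
Initial partition by acceptance: {S1,S3,S4,S5,S6} | {S2}.
On input 0, block {S1,S3,S4,S5,S6} splits into {S1,S4,S5} and {S3,S6}.
The partition is now stable with 3 blocks: {S1,S4,S5} | {S2} | {S3,S6}.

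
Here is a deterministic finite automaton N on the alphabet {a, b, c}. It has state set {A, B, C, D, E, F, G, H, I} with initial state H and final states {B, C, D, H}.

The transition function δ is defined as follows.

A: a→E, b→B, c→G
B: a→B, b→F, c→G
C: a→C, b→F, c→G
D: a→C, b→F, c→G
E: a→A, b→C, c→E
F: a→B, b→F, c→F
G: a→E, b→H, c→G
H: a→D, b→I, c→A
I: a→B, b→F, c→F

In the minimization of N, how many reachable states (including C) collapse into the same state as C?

4

P0 = {B,C,D,H} | {A,E,F,G,I}.
Refine {A,E,F,G,I} on symbol a: members go to different blocks, giving {A,E,G} and {F,I}.
No further refinement is possible. Final partition (3 blocks): {B,C,D,H} | {A,E,G} | {F,I}.
State C belongs to the block {B,C,D,H}, which has 4 states.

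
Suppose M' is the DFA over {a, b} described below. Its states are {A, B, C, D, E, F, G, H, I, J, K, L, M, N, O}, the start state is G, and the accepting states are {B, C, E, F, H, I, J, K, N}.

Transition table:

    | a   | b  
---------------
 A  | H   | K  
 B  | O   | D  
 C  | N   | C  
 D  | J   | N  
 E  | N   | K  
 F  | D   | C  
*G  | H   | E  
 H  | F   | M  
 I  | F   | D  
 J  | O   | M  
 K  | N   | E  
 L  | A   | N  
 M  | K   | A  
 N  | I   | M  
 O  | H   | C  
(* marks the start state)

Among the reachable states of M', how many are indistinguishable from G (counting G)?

First remove the unreachable states {B,L}; 13 states remain.
Initial partition by acceptance: {C,E,F,H,I,J,K,N} | {A,D,G,M,O}.
Refine {C,E,F,H,I,J,K,N} on symbol a: members go to different blocks, giving {C,E,H,I,K,N} and {F,J}.
On input a, block {C,E,H,I,K,N} splits into {C,E,K,N} and {H,I}.
On input a, block {C,E,K,N} splits into {C,E,K} and {N}.
Split {A,D,G,M,O} by δ(·,a) → {A,G,O} and {D} and {M}.
Refine {F,J} on symbol a: members go to different blocks, giving {F} and {J}.
On input b, block {H,I} splits into {H} and {I}.
Stable partition: {C,E,K} | {A,G,O} | {F} | {H} | {N} | {D} | {M} | {J} | {I} — 9 equivalence classes.
The equivalence class containing G is {A,G,O}, of size 3.

3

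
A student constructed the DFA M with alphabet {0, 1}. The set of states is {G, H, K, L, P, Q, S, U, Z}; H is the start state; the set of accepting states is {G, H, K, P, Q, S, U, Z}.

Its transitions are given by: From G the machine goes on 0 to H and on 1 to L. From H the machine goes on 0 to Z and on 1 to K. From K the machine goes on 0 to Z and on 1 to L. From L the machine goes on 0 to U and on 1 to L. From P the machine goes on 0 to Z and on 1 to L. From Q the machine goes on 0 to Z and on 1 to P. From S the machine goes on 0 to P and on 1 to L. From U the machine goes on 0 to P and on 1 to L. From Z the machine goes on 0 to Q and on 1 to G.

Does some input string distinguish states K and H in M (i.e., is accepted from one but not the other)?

First remove the unreachable states {S}; 8 states remain.
Start with accepting vs non-accepting: {G,H,K,P,Q,U,Z} | {L}.
Refine {G,H,K,P,Q,U,Z} on symbol 1: members go to different blocks, giving {G,K,P,U} and {H,Q,Z}.
Split {G,K,P,U} by δ(·,0) → {G,K,P} and {U}.
The partition is now stable with 4 blocks: {G,K,P} | {L} | {H,Q,Z} | {U}.
K and H end up in different blocks, so they are distinguishable. For instance, the string '1' is accepted from only H.

Yes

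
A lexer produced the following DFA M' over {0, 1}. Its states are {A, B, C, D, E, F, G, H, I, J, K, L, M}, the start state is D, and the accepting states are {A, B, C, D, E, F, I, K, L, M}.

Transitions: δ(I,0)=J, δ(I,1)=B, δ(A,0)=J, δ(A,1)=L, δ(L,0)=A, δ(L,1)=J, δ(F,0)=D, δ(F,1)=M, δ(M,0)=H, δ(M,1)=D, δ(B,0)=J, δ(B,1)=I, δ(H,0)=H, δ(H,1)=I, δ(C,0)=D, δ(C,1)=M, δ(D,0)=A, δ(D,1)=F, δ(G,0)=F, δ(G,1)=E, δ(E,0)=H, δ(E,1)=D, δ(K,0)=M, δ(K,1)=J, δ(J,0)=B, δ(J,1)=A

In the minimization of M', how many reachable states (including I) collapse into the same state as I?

2

Reachable states from the start: {A,B,D,F,H,I,J,L,M}. Unreachable: {C,E,G,K} — drop them.
P0 = {A,B,D,F,I,L,M} | {H,J}.
Split {A,B,D,F,I,L,M} by δ(·,0) → {A,B,I,M} and {D,F,L}.
Split {A,B,I,M} by δ(·,1) → {A,M} and {B,I}.
Refine {H,J} on symbol 0: members go to different blocks, giving {H} and {J}.
Split {A,M} by δ(·,0) → {A} and {M}.
Refine {D,F,L} on symbol 0: members go to different blocks, giving {D,L} and {F}.
Split {D,L} by δ(·,1) → {D} and {L}.
Stable partition: {A} | {H} | {D} | {B,I} | {J} | {M} | {F} | {L} — 8 equivalence classes.
The equivalence class containing I is {B,I}, of size 2.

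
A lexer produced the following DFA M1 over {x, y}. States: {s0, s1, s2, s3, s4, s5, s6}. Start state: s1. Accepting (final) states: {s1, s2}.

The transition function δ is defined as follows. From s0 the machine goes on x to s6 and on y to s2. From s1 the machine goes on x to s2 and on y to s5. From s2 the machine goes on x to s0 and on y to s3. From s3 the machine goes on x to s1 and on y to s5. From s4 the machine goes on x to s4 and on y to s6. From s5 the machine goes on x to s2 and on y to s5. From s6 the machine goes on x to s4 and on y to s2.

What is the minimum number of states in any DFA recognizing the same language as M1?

All states are reachable from the start state.
Start with accepting vs non-accepting: {s1,s2} | {s0,s3,s4,s5,s6}.
Refine {s1,s2} on symbol x: members go to different blocks, giving {s1} and {s2}.
Split {s0,s3,s4,s5,s6} by δ(·,x) → {s0,s4,s6} and {s3} and {s5}.
On input y, block {s0,s4,s6} splits into {s0,s6} and {s4}.
On input x, block {s0,s6} splits into {s0} and {s6}.
No further refinement is possible. Final partition (7 blocks): {s1} | {s0} | {s2} | {s3} | {s5} | {s4} | {s6}.

7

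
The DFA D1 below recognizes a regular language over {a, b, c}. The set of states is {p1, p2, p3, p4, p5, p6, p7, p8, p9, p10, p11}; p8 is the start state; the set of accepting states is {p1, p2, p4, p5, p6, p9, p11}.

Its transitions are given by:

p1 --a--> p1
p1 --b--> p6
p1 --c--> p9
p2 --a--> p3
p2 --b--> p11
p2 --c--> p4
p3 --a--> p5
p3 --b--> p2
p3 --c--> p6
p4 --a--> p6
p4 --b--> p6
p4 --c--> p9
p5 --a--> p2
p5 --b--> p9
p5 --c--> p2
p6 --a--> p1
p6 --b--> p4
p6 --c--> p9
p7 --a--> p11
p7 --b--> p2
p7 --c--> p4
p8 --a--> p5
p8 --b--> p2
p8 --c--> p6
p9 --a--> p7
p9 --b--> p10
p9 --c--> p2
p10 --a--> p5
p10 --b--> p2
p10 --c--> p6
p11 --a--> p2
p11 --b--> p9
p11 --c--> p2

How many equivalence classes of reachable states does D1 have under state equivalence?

P0 = {p1,p2,p4,p5,p6,p9,p11} | {p3,p7,p8,p10}.
Split {p1,p2,p4,p5,p6,p9,p11} by δ(·,a) → {p1,p4,p5,p6,p11} and {p2,p9}.
On input a, block {p1,p4,p5,p6,p11} splits into {p1,p4,p6} and {p5,p11}.
On input b, block {p2,p9} splits into {p2} and {p9}.
The partition is now stable with 5 blocks: {p1,p4,p6} | {p3,p7,p8,p10} | {p2} | {p5,p11} | {p9}.

5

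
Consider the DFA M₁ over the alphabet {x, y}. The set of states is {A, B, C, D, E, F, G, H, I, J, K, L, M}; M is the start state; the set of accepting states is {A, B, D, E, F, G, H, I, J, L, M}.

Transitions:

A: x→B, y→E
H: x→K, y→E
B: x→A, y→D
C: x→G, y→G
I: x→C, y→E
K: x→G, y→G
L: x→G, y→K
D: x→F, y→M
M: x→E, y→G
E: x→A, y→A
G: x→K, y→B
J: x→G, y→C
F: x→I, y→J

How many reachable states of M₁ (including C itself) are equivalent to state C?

States {H,L} cannot be reached from the start state, so discard them.
P0 = {A,B,D,E,F,G,I,J,M} | {C,K}.
Split {A,B,D,E,F,G,I,J,M} by δ(·,x) → {A,B,D,E,F,J,M} and {G,I}.
On input x, block {A,B,D,E,F,J,M} splits into {A,B,D,E,M} and {F,J}.
Refine {A,B,D,E,M} on symbol x: members go to different blocks, giving {A,B,E,M} and {D}.
On input y, block {A,B,E,M} splits into {A,E} and {B} and {M}.
On input x, block {A,E} splits into {A} and {E}.
Refine {G,I} on symbol y: members go to different blocks, giving {G} and {I}.
On input x, block {F,J} splits into {F} and {J}.
Stable partition: {A} | {C,K} | {G} | {F} | {D} | {B} | {M} | {E} | {I} | {J} — 10 equivalence classes.
State C belongs to the block {C,K}, which has 2 states.

2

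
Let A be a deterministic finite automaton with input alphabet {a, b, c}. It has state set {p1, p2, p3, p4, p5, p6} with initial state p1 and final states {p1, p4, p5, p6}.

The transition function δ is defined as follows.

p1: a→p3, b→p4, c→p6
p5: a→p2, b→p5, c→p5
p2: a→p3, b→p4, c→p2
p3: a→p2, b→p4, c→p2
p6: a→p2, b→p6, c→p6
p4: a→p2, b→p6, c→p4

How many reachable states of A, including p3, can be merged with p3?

Reachable states from the start: {p1,p2,p3,p4,p6}. Unreachable: {p5} — drop them.
Initial partition by acceptance: {p1,p4,p6} | {p2,p3}.
Stable partition: {p1,p4,p6} | {p2,p3} — 2 equivalence classes.
The equivalence class containing p3 is {p2,p3}, of size 2.

2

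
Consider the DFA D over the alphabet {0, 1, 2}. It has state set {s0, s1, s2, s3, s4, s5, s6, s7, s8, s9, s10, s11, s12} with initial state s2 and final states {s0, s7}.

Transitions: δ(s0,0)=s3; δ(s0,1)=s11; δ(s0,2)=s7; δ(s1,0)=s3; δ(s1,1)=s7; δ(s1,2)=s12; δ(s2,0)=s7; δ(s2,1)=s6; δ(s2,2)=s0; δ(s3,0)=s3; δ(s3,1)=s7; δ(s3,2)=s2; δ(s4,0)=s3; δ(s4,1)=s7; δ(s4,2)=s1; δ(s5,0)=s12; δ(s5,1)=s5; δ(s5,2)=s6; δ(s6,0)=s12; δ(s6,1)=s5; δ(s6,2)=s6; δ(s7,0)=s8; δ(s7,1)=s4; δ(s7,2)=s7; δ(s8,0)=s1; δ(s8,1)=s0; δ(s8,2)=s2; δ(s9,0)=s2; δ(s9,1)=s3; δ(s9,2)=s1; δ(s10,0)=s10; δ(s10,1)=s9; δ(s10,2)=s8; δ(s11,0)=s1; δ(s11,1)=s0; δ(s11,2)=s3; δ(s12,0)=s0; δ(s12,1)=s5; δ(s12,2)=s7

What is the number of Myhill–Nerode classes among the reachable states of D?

5

Reachable states from the start: {s0,s1,s2,s3,s4,s5,s6,s7,s8,s11,s12}. Unreachable: {s9,s10} — drop them.
Start with accepting vs non-accepting: {s0,s7} | {s1,s2,s3,s4,s5,s6,s8,s11,s12}.
Split {s1,s2,s3,s4,s5,s6,s8,s11,s12} by δ(·,0) → {s1,s3,s4,s5,s6,s8,s11} and {s2,s12}.
Split {s1,s3,s4,s5,s6,s8,s11} by δ(·,0) → {s1,s3,s4,s8,s11} and {s5,s6}.
Refine {s1,s3,s4,s8,s11} on symbol 2: members go to different blocks, giving {s1,s3,s8} and {s4,s11}.
The partition is now stable with 5 blocks: {s0,s7} | {s1,s3,s8} | {s2,s12} | {s5,s6} | {s4,s11}.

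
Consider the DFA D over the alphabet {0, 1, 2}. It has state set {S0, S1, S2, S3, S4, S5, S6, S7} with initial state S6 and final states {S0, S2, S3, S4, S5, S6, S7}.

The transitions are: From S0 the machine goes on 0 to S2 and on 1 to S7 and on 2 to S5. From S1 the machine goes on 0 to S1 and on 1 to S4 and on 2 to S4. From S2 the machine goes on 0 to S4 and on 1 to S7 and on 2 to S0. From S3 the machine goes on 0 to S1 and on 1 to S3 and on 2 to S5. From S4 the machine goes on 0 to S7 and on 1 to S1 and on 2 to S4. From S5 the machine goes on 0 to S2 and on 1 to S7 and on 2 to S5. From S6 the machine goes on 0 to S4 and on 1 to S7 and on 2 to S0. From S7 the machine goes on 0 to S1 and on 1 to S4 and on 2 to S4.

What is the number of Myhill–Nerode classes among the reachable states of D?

Reachable states from the start: {S0,S1,S2,S4,S5,S6,S7}. Unreachable: {S3} — drop them.
P0 = {S0,S2,S4,S5,S6,S7} | {S1}.
On input 0, block {S0,S2,S4,S5,S6,S7} splits into {S0,S2,S4,S5,S6} and {S7}.
Split {S0,S2,S4,S5,S6} by δ(·,0) → {S0,S2,S5,S6} and {S4}.
Split {S0,S2,S5,S6} by δ(·,0) → {S0,S5} and {S2,S6}.
No further refinement is possible. Final partition (5 blocks): {S0,S5} | {S1} | {S7} | {S4} | {S2,S6}.

5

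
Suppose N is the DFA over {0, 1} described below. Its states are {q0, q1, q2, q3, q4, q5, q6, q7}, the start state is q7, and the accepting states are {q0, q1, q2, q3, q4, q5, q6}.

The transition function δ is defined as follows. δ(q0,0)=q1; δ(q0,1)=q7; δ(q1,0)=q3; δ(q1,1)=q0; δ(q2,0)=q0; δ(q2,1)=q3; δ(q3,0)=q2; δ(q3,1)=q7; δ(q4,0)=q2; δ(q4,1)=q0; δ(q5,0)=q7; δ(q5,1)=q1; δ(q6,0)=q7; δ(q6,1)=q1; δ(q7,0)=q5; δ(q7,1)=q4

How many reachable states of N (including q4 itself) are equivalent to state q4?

1

Reachable states from the start: {q0,q1,q2,q3,q4,q5,q7}. Unreachable: {q6} — drop them.
P0 = {q0,q1,q2,q3,q4,q5} | {q7}.
On input 0, block {q0,q1,q2,q3,q4,q5} splits into {q0,q1,q2,q3,q4} and {q5}.
Refine {q0,q1,q2,q3,q4} on symbol 1: members go to different blocks, giving {q1,q2,q4} and {q0,q3}.
Split {q1,q2,q4} by δ(·,0) → {q1,q2} and {q4}.
The partition is now stable with 5 blocks: {q1,q2} | {q7} | {q5} | {q0,q3} | {q4}.
State q4 belongs to the block {q4}, which has 1 states.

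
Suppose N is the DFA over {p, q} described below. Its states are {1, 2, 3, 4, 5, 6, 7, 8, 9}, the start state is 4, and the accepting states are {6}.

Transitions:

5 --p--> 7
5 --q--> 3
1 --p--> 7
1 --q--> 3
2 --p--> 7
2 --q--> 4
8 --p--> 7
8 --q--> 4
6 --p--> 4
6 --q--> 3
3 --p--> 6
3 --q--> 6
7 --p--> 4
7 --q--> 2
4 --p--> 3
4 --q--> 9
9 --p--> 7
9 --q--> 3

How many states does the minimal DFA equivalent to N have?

First remove the unreachable states {1,5,8}; 6 states remain.
P0 = {6} | {2,3,4,7,9}.
Split {2,3,4,7,9} by δ(·,p) → {2,4,7,9} and {3}.
Split {2,4,7,9} by δ(·,p) → {2,7,9} and {4}.
Refine {2,7,9} on symbol p: members go to different blocks, giving {2,9} and {7}.
Split {2,9} by δ(·,q) → {2} and {9}.
The partition is now stable with 6 blocks: {6} | {2} | {3} | {4} | {7} | {9}.

6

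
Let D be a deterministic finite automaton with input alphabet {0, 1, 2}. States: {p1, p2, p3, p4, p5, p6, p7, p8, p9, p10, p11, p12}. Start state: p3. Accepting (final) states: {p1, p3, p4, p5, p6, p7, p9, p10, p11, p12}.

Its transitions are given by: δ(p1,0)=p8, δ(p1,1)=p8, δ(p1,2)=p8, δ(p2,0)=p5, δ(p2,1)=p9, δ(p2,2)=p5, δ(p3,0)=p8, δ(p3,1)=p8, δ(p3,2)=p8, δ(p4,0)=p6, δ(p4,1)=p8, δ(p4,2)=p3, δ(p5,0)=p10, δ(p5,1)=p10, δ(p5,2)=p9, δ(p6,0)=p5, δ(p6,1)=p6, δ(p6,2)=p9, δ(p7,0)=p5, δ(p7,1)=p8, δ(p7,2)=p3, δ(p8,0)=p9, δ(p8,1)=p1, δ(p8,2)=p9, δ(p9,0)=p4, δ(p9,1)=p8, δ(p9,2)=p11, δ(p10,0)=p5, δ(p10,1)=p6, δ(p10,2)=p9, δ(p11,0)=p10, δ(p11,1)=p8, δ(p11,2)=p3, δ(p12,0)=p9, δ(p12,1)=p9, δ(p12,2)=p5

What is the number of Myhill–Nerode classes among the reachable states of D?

5

Reachable states from the start: {p1,p3,p4,p5,p6,p8,p9,p10,p11}. Unreachable: {p2,p7,p12} — drop them.
P0 = {p1,p3,p4,p5,p6,p9,p10,p11} | {p8}.
On input 0, block {p1,p3,p4,p5,p6,p9,p10,p11} splits into {p4,p5,p6,p9,p10,p11} and {p1,p3}.
Split {p4,p5,p6,p9,p10,p11} by δ(·,1) → {p4,p9,p11} and {p5,p6,p10}.
Split {p4,p9,p11} by δ(·,0) → {p4,p11} and {p9}.
The partition is now stable with 5 blocks: {p4,p11} | {p8} | {p1,p3} | {p5,p6,p10} | {p9}.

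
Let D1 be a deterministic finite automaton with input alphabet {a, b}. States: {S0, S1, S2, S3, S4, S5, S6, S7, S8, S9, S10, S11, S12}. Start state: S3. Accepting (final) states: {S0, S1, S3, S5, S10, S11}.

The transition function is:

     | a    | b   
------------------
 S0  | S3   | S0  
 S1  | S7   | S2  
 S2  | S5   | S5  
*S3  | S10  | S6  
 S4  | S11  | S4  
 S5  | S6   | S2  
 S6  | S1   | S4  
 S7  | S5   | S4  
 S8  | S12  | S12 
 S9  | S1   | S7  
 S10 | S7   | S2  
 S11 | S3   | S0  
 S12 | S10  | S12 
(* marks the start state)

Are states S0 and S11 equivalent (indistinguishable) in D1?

Yes

Reachable states from the start: {S0,S1,S2,S3,S4,S5,S6,S7,S10,S11}. Unreachable: {S8,S9,S12} — drop them.
P0 = {S0,S1,S3,S5,S10,S11} | {S2,S4,S6,S7}.
On input a, block {S0,S1,S3,S5,S10,S11} splits into {S0,S3,S11} and {S1,S5,S10}.
On input a, block {S0,S3,S11} splits into {S0,S11} and {S3}.
Split {S2,S4,S6,S7} by δ(·,a) → {S2,S6,S7} and {S4}.
On input b, block {S2,S6,S7} splits into {S6,S7} and {S2}.
No further refinement is possible. Final partition (6 blocks): {S0,S11} | {S6,S7} | {S1,S5,S10} | {S3} | {S4} | {S2}.
S0 and S11 lie in the same block of the stable partition, so they are equivalent — no string distinguishes them.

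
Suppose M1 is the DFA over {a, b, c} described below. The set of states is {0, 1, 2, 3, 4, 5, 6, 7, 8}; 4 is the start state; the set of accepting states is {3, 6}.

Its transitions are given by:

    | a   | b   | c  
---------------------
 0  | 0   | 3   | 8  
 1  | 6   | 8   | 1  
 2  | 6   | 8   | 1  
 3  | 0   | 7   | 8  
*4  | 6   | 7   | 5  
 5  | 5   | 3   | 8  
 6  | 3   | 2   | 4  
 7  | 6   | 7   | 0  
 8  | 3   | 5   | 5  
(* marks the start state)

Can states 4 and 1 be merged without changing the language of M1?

Start with accepting vs non-accepting: {3,6} | {0,1,2,4,5,7,8}.
On input a, block {3,6} splits into {3} and {6}.
On input a, block {0,1,2,4,5,7,8} splits into {1,2,4,7} and {0,5} and {8}.
On input b, block {1,2,4,7} splits into {1,2} and {4,7}.
Stable partition: {3} | {1,2} | {6} | {0,5} | {8} | {4,7} — 6 equivalence classes.
4 and 1 end up in different blocks, so they are distinguishable. For instance, the string 'ca' is accepted from only 1.

No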